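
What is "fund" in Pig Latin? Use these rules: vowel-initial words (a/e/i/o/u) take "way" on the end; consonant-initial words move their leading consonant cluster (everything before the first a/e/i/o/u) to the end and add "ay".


Word: "fund"
Starts with consonant(s) → move to end, add 'ay'
Consonant cluster: "f"
Pig Latin = "undfay"


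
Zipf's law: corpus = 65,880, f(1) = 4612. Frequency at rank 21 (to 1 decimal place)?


Zipf's law: f(r) = f(1) / r
f(1) = 4612
f(21) = 4612 / 21
= 219.6 occurrences


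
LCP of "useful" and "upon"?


Word 1: "useful"
Word 2: "upon"
Comparing from start:
  Pos 0: 'u' == 'u'
  Pos 1: 's' != 'p' (stop)
LCP = "u" (length 1)


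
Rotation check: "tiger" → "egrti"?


Word: "tiger", Candidate: "egrti"
Method: check if candidate is substring of word+word
"tigertiger" contains "egrti"? No
Is rotation = No


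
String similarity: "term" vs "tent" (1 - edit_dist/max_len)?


Word 1: "term" (length 4)
Word 2: "tent" (length 4)
One optimal edit sequence:
  1. keep 't'
  2. keep 'e'
  3. substitute 'r' -> 'n'  (+1)
  4. substitute 'm' -> 't'  (+1)
Edit distance = 2
Max length = max(4, 4) = 4
Similarity = 1 - 2/4
= 0.5000


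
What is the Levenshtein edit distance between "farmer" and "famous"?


Word 1: "farmer" (length 6)
Word 2: "famous" (length 6)
One optimal edit sequence (insert/delete/substitute each cost 1):
  1. keep 'f'
  2. keep 'a'
  3. substitute 'r' -> 'm'  (+1)
  4. substitute 'm' -> 'o'  (+1)
  5. substitute 'e' -> 'u'  (+1)
  6. substitute 'r' -> 's'  (+1)
Total edit operations: 4
Edit distance = 4


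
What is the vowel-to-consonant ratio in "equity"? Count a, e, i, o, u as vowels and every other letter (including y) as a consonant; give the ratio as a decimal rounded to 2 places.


Word: "equity"
Vowels (a,e,i,o,u): 3
Consonants: 3
Ratio = 3/3
= 1.00


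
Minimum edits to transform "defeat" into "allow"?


Word 1: "defeat" (length 6)
Word 2: "allow" (length 5)
One optimal edit sequence (insert/delete/substitute each cost 1):
  1. delete 'd'  (+1)
  2. substitute 'e' -> 'a'  (+1)
  3. substitute 'f' -> 'l'  (+1)
  4. substitute 'e' -> 'l'  (+1)
  5. substitute 'a' -> 'o'  (+1)
  6. substitute 't' -> 'w'  (+1)
Total edit operations: 6
Edit distance = 6


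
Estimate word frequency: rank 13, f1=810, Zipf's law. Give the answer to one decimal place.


Zipf's law: f(r) = f(1) / r
f(1) = 810
f(13) = 810 / 13
= 62.3 occurrences


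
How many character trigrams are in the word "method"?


Word: "method" (length 6)
Number of 3-grams = length - 3 + 1 = 6 - 3 + 1
= 4


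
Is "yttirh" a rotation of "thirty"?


Word: "thirty", Candidate: "yttirh"
Method: check if candidate is substring of word+word
"thirtythirty" contains "yttirh"? No
Is rotation = No


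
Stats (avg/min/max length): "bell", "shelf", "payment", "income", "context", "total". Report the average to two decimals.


Lengths: "bell"=4, "shelf"=5, "payment"=7, "income"=6, "context"=7, "total"=5
Sum = 34, Count = 6
Average = 34/6 = 5.67
= avg=5.67, min=4, max=7


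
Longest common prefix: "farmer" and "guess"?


Word 1: "farmer"
Word 2: "guess"
Comparing from start:
  Pos 0: 'f' != 'g' (stop)
LCP = "" (length 0)


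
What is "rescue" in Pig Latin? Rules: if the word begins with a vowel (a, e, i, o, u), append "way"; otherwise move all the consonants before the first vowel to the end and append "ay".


Word: "rescue"
Starts with consonant(s) → move to end, add 'ay'
Consonant cluster: "r"
Pig Latin = "escueray"


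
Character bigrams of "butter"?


Word: "butter" (length 6)
Number of bigrams = 6 - 2 + 1 = 5
  Position 0: "bu"
  Position 1: "ut"
  Position 2: "tt"
  Position 3: "te"
  Position 4: "er"
Bigrams = "bu", "ut", "tt", "te", "er"


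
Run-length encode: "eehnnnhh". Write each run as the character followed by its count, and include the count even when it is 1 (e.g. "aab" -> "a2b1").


String: "eehnnnhh"
Scanning for consecutive runs:
  'e' x 2
  'h' x 1
  'n' x 3
  'h' x 2
RLE = "e2h1n3h2"


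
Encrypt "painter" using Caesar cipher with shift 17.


Word: "painter"
Shift: 17
Each letter → (letter + shift) mod 26:
  'p' (15) + 17 = 6 → 'g'
  'a' (0) + 17 = 17 → 'r'
  'i' (8) + 17 = 25 → 'z'
  'n' (13) + 17 = 4 → 'e'
  't' (19) + 17 = 10 → 'k'
  'e' (4) + 17 = 21 → 'v'
  'r' (17) + 17 = 8 → 'i'
Result = "grzekvi"


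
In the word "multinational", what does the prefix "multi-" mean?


Prefix: multi-
Example: multinational = multi- + national
Meaning = many


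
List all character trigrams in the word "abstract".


Word: "abstract" (length 8)
Number of trigrams = 8 - 3 + 1 = 6
  Position 0: "abs"
  Position 1: "bst"
  Position 2: "str"
  Position 3: "tra"
  Position 4: "rac"
  Position 5: "act"
Trigrams = "abs", "bst", "str", "tra", "rac", "act"


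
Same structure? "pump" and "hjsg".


Pattern of "pump": [0, 1, 2, 0]
Pattern of "hjsg": [0, 1, 2, 3]
Patterns do not match
Same pattern = No


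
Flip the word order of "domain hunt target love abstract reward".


Original: "domain hunt target love abstract reward"
Words (1..n): domain | hunt | target | love | abstract | reward
Reversed (n..1): reward | abstract | love | target | hunt | domain
Result = "reward abstract love target hunt domain"


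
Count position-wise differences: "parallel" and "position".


Comparing character by character (same length = 8):
  Pos 0: 'p' vs 'p' =
  Pos 1: 'a' vs 'o' !=
  Pos 2: 'r' vs 's' !=
  Pos 3: 'a' vs 'i' !=
  Pos 4: 'l' vs 't' !=
  Pos 5: 'l' vs 'i' !=
  Pos 6: 'e' vs 'o' !=
  Pos 7: 'l' vs 'n' !=
Hamming distance = 7


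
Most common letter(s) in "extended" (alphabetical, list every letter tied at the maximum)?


Word: "extended"
Letter counts:
  'd': 2
  'e': 3
  'n': 1
  't': 1
  'x': 1
Maximum count = 3
Most frequent = 'e' (3 times each)


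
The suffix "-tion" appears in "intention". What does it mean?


Suffix: -tion
Example: intention = intend + -tion, with a spelling change
Meaning = act or process


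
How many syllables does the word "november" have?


Word: "november"
Syllable breakdown: no-vem-ber
Counting: 3 parts
= 3 syllables


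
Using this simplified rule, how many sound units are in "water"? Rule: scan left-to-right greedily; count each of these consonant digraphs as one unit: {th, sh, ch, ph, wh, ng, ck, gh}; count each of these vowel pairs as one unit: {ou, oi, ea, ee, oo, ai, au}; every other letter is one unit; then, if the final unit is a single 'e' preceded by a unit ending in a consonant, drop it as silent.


Word: "water" (5 letters)
Left-to-right scan:
  [1] 'w' (letter)
  [2] 'a' (letter)
  [3] 't' (letter)
  [4] 'e' (letter)
  [5] 'r' (letter)
Units from scan: 5
Sound units = 5 units


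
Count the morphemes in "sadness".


Word: "sadness"
Morphemes: sad | -ness
Each morpheme carries meaning
= 2 morphemes


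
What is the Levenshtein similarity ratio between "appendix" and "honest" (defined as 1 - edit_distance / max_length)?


Word 1: "appendix" (length 8)
Word 2: "honest" (length 6)
One optimal edit sequence:
  1. delete 'a'  (+1)
  2. delete 'p'  (+1)
  3. substitute 'p' -> 'h'  (+1)
  4. substitute 'e' -> 'o'  (+1)
  5. keep 'n'
  6. substitute 'd' -> 'e'  (+1)
  7. substitute 'i' -> 's'  (+1)
  8. substitute 'x' -> 't'  (+1)
Edit distance = 7
Max length = max(8, 6) = 8
Similarity = 1 - 7/8
= 0.1250


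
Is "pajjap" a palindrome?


Word: "pajjap"
Reversed: "pajjap"
Forward == Backward? pajjap == pajjap
Palindrome = Yes


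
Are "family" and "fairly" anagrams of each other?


Word 1: "family" → sorted: afilmy
Word 2: "fairly" → sorted: afilry
Same letters? afilmy != afilry
Anagram = No


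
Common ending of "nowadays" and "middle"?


Word 1: "nowadays"
Word 2: "middle"
Comparing from end:
  Pos -1: 's' != 'e' (stop)
LCS = "" (length 0)


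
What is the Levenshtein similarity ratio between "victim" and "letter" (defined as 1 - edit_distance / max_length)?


Word 1: "victim" (length 6)
Word 2: "letter" (length 6)
One optimal edit sequence:
  1. substitute 'v' -> 'l'  (+1)
  2. substitute 'i' -> 'e'  (+1)
  3. substitute 'c' -> 't'  (+1)
  4. keep 't'
  5. substitute 'i' -> 'e'  (+1)
  6. substitute 'm' -> 'r'  (+1)
Edit distance = 5
Max length = max(6, 6) = 6
Similarity = 1 - 5/6
= 0.1667


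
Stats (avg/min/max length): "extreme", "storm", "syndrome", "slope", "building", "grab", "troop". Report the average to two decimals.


Lengths: "extreme"=7, "storm"=5, "syndrome"=8, "slope"=5, "building"=8, "grab"=4, "troop"=5
Sum = 42, Count = 7
Average = 42/7 = 6.00
= avg=6.00, min=4, max=8


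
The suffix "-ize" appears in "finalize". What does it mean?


Suffix: -ize
Example: finalize (final + -ize)
Meaning = to make


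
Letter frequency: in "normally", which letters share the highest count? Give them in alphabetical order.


Word: "normally"
Letter counts:
  'a': 1
  'l': 2
  'm': 1
  'n': 1
  'o': 1
  'r': 1
  'y': 1
Maximum count = 2
Most frequent = 'l' (2 times each)


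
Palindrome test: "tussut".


Word: "tussut"
Reversed: "tussut"
Forward == Backward? tussut == tussut
Palindrome = Yes


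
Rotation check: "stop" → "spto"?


Word: "stop", Candidate: "spto"
Method: check if candidate is substring of word+word
"stopstop" contains "spto"? No
Is rotation = No


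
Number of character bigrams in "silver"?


Word: "silver" (length 6)
Number of 2-grams = length - 2 + 1 = 6 - 2 + 1
= 5


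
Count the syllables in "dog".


Word: "dog"
Syllable breakdown: dog
Counting: 1 part
= 1 syllable


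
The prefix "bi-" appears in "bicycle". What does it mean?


Prefix: bi-
Example: bicycle = bi- + cycle
Meaning = two


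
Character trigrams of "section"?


Word: "section" (length 7)
Number of trigrams = 7 - 3 + 1 = 5
  Position 0: "sec"
  Position 1: "ect"
  Position 2: "cti"
  Position 3: "tio"
  Position 4: "ion"
Trigrams = "sec", "ect", "cti", "tio", "ion"


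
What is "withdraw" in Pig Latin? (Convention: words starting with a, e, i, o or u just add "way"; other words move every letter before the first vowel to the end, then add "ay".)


Word: "withdraw"
Starts with consonant(s) → move to end, add 'ay'
Consonant cluster: "w"
Pig Latin = "ithdrawway"


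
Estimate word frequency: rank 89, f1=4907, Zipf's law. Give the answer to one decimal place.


Zipf's law: f(r) = f(1) / r
f(1) = 4907
f(89) = 4907 / 89
= 55.1 occurrences


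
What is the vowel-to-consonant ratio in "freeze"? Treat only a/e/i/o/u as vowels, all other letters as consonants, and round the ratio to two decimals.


Word: "freeze"
Vowels (a,e,i,o,u): 3
Consonants: 3
Ratio = 3/3
= 1.00


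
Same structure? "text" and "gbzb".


Pattern of "text": [0, 1, 2, 0]
Pattern of "gbzb": [0, 1, 2, 1]
Patterns do not match
Same pattern = No


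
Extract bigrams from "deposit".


Word: "deposit" (length 7)
Number of bigrams = 7 - 2 + 1 = 6
  Position 0: "de"
  Position 1: "ep"
  Position 2: "po"
  Position 3: "os"
  Position 4: "si"
  Position 5: "it"
Bigrams = "de", "ep", "po", "os", "si", "it"


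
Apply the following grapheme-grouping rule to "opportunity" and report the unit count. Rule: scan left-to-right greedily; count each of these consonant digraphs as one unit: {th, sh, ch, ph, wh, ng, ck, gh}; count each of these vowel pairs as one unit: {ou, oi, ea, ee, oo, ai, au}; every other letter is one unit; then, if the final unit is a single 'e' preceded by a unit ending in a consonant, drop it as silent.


Word: "opportunity" (11 letters)
Left-to-right scan:
  [1] 'o' (letter)
  [2] 'p' (letter)
  [3] 'p' (letter)
  [4] 'o' (letter)
  [5] 'r' (letter)
  [6] 't' (letter)
  [7] 'u' (letter)
  [8] 'n' (letter)
  [9] 'i' (letter)
  [10] 't' (letter)
  [11] 'y' (letter)
Units from scan: 11
Sound units = 11 units


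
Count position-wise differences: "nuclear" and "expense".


Comparing character by character (same length = 7):
  Pos 0: 'n' vs 'e' !=
  Pos 1: 'u' vs 'x' !=
  Pos 2: 'c' vs 'p' !=
  Pos 3: 'l' vs 'e' !=
  Pos 4: 'e' vs 'n' !=
  Pos 5: 'a' vs 's' !=
  Pos 6: 'r' vs 'e' !=
Hamming distance = 7


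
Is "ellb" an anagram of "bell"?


Word 1: "bell" → sorted: bell
Word 2: "ellb" → sorted: bell
Same letters? bell == bell
Anagram = Yes


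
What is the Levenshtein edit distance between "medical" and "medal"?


Word 1: "medical" (length 7)
Word 2: "medal" (length 5)
One optimal edit sequence (insert/delete/substitute each cost 1):
  1. keep 'm'
  2. keep 'e'
  3. keep 'd'
  4. delete 'i'  (+1)
  5. delete 'c'  (+1)
  6. keep 'a'
  7. keep 'l'
Total edit operations: 2
Edit distance = 2


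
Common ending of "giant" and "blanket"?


Word 1: "giant"
Word 2: "blanket"
Comparing from end:
  Pos -1: 't' == 't'
  Pos -2: 'n' != 'e' (stop)
LCS = "t" (length 1)


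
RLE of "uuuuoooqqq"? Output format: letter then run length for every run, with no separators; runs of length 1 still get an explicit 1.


String: "uuuuoooqqq"
Scanning for consecutive runs:
  'u' x 4
  'o' x 3
  'q' x 3
RLE = "u4o3q3"


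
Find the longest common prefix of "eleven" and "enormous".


Word 1: "eleven"
Word 2: "enormous"
Comparing from start:
  Pos 0: 'e' == 'e'
  Pos 1: 'l' != 'n' (stop)
LCP = "e" (length 1)


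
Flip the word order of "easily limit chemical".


Original: "easily limit chemical"
Words (1..n): easily | limit | chemical
Reversed (n..1): chemical | limit | easily
Result = "chemical limit easily"


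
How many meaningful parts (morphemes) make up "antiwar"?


Word: "antiwar"
Morphemes: anti- | war
Each morpheme carries meaning
= 2 morphemes


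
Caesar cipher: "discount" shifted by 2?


Word: "discount"
Shift: 2
Each letter → (letter + shift) mod 26:
  'd' (3) + 2 = 5 → 'f'
  'i' (8) + 2 = 10 → 'k'
  's' (18) + 2 = 20 → 'u'
  'c' (2) + 2 = 4 → 'e'
  'o' (14) + 2 = 16 → 'q'
  'u' (20) + 2 = 22 → 'w'
  'n' (13) + 2 = 15 → 'p'
  't' (19) + 2 = 21 → 'v'
Result = "fkueqwpv"


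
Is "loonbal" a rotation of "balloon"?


Word: "balloon", Candidate: "loonbal"
Method: check if candidate is substring of word+word
"balloonballoon" contains "loonbal"? Yes
Is rotation = Yes


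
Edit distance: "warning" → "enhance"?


Word 1: "warning" (length 7)
Word 2: "enhance" (length 7)
One optimal edit sequence (insert/delete/substitute each cost 1):
  1. substitute 'w' -> 'e'  (+1)
  2. substitute 'a' -> 'n'  (+1)
  3. substitute 'r' -> 'h'  (+1)
  4. substitute 'n' -> 'a'  (+1)
  5. substitute 'i' -> 'n'  (+1)
  6. substitute 'n' -> 'c'  (+1)
  7. substitute 'g' -> 'e'  (+1)
Total edit operations: 7
Edit distance = 7


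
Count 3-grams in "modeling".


Word: "modeling" (length 8)
Number of 3-grams = length - 3 + 1 = 8 - 3 + 1
= 6


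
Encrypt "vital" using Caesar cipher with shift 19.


Word: "vital"
Shift: 19
Each letter → (letter + shift) mod 26:
  'v' (21) + 19 = 14 → 'o'
  'i' (8) + 19 = 1 → 'b'
  't' (19) + 19 = 12 → 'm'
  'a' (0) + 19 = 19 → 't'
  'l' (11) + 19 = 4 → 'e'
Result = "obmte"


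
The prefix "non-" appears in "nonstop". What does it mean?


Prefix: non-
Example: nonstop (non- + stop)
Meaning = not


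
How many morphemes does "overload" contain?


Word: "overload"
Morphemes: over- + load
Each morpheme carries meaning
= 2 morphemes


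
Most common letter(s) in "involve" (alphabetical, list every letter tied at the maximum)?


Word: "involve"
Letter counts:
  'e': 1
  'i': 1
  'l': 1
  'n': 1
  'o': 1
  'v': 2
Maximum count = 2
Most frequent = 'v' (2 times each)


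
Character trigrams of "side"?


Word: "side" (length 4)
Number of trigrams = 4 - 3 + 1 = 2
  Position 0: "sid"
  Position 1: "ide"
Trigrams = "sid", "ide"


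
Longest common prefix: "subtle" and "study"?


Word 1: "subtle"
Word 2: "study"
Comparing from start:
  Pos 0: 's' == 's'
  Pos 1: 'u' != 't' (stop)
LCP = "s" (length 1)


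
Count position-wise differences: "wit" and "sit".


Comparing character by character (same length = 3):
  Pos 0: 'w' vs 's' !=
  Pos 1: 'i' vs 'i' =
  Pos 2: 't' vs 't' =
Hamming distance = 1


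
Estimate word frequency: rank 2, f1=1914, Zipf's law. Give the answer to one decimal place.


Zipf's law: f(r) = f(1) / r
f(1) = 1914
f(2) = 1914 / 2
= 957.0 occurrences


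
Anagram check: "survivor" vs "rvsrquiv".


Word 1: "survivor" → sorted: iorrsuvv
Word 2: "rvsrquiv" → sorted: iqrrsuvv
Same letters? iorrsuvv != iqrrsuvv
Anagram = No


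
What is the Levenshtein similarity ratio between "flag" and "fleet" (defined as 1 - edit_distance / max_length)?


Word 1: "flag" (length 4)
Word 2: "fleet" (length 5)
One optimal edit sequence:
  1. keep 'f'
  2. keep 'l'
  3. insert 'e'  (+1)
  4. substitute 'a' -> 'e'  (+1)
  5. substitute 'g' -> 't'  (+1)
Edit distance = 3
Max length = max(4, 5) = 5
Similarity = 1 - 3/5
= 0.4000


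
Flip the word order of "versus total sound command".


Original: "versus total sound command"
Words (1..n): versus | total | sound | command
Reversed (n..1): command | sound | total | versus
Result = "command sound total versus"


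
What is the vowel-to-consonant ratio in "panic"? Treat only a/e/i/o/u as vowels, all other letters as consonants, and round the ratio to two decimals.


Word: "panic"
Vowels (a,e,i,o,u): 2
Consonants: 3
Ratio = 2/3
= 0.67


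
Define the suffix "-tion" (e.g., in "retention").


Suffix: -tion
As in: retention -> retain + -tion, with a spelling change
Meaning = act or process


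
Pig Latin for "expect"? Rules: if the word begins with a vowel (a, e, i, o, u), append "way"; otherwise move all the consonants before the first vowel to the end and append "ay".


Word: "expect"
Starts with vowel → add 'way'
Pig Latin = "expectway"


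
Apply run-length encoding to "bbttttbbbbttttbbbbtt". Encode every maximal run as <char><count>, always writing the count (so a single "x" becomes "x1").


String: "bbttttbbbbttttbbbbtt"
Scanning for consecutive runs:
  'b' x 2
  't' x 4
  'b' x 4
  't' x 4
  'b' x 4
  't' x 2
RLE = "b2t4b4t4b4t2"


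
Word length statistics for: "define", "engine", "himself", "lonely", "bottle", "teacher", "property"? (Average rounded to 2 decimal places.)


Lengths: "define"=6, "engine"=6, "himself"=7, "lonely"=6, "bottle"=6, "teacher"=7, "property"=8
Sum = 46, Count = 7
Average = 46/7 = 6.57
= avg=6.57, min=6, max=8


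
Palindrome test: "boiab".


Word: "boiab"
Reversed: "baiob"
Forward == Backward? boiab != baiob
Palindrome = No


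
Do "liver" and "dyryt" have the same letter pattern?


Pattern of "liver": [0, 1, 2, 3, 4]
Pattern of "dyryt": [0, 1, 2, 1, 3]
Patterns do not match
Same pattern = No


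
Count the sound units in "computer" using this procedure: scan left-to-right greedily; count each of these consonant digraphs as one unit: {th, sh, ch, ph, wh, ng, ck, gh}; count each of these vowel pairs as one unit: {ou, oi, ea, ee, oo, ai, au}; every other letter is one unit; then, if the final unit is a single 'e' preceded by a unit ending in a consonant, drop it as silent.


Word: "computer" (8 letters)
Left-to-right scan:
  1. 'c' (letter)
  2. 'o' (letter)
  3. 'm' (letter)
  4. 'p' (letter)
  5. 'u' (letter)
  6. 't' (letter)
  7. 'e' (letter)
  8. 'r' (letter)
Units from scan: 8
Sound units = 8 units


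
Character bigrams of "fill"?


Word: "fill" (length 4)
Number of bigrams = 4 - 2 + 1 = 3
  Position 0: "fi"
  Position 1: "il"
  Position 2: "ll"
Bigrams = "fi", "il", "ll"


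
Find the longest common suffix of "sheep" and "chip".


Word 1: "sheep"
Word 2: "chip"
Comparing from end:
  Pos -1: 'p' == 'p'
  Pos -2: 'e' != 'i' (stop)
LCS = "p" (length 1)


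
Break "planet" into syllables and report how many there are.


Word: "planet"
Syllable breakdown: plan | et
Counting: 2 parts
= 2 syllables


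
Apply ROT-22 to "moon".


Word: "moon"
Shift: 22
Each letter → (letter + shift) mod 26:
  'm' (12) + 22 = 8 → 'i'
  'o' (14) + 22 = 10 → 'k'
  'o' (14) + 22 = 10 → 'k'
  'n' (13) + 22 = 9 → 'j'
Result = "ikkj"


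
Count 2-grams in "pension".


Word: "pension" (length 7)
Number of 2-grams = length - 2 + 1 = 7 - 2 + 1
= 6


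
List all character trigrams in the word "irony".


Word: "irony" (length 5)
Number of trigrams = 5 - 3 + 1 = 3
  Position 0: "iro"
  Position 1: "ron"
  Position 2: "ony"
Trigrams = "iro", "ron", "ony"


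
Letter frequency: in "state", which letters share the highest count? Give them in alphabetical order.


Word: "state"
Letter counts:
  'a': 1
  'e': 1
  's': 1
  't': 2
Maximum count = 2
Most frequent = 't' (2 times each)


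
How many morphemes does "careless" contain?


Word: "careless"
Morphemes: care | -less
Each morpheme carries meaning
= 2 morphemes


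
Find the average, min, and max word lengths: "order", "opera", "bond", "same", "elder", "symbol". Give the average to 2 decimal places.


Lengths: "order"=5, "opera"=5, "bond"=4, "same"=4, "elder"=5, "symbol"=6
Sum = 29, Count = 6
Average = 29/6 = 4.83
= avg=4.83, min=4, max=6


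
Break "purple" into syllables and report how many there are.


Word: "purple"
Syllable breakdown: pur-ple
Counting: 2 parts
= 2 syllables


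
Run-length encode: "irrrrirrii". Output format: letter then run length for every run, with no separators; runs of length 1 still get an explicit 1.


String: "irrrrirrii"
Scanning for consecutive runs:
  'i' x 1
  'r' x 4
  'i' x 1
  'r' x 2
  'i' x 2
RLE = "i1r4i1r2i2"


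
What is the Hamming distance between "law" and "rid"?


Comparing character by character (same length = 3):
  Pos 0: 'l' vs 'r' !=
  Pos 1: 'a' vs 'i' !=
  Pos 2: 'w' vs 'd' !=
Hamming distance = 3


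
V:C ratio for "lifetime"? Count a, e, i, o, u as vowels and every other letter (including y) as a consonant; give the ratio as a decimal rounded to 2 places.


Word: "lifetime"
Vowels (a,e,i,o,u): 4
Consonants: 4
Ratio = 4/4
= 1.00


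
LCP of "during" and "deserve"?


Word 1: "during"
Word 2: "deserve"
Comparing from start:
  Pos 0: 'd' == 'd'
  Pos 1: 'u' != 'e' (stop)
LCP = "d" (length 1)


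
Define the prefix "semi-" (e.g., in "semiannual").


Prefix: semi-
Example: semiannual = semi- + annual
Meaning = half


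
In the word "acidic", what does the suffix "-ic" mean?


Suffix: -ic
Example: acidic (acid + -ic)
Meaning = relating to


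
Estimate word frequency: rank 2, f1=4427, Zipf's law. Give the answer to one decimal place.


Zipf's law: f(r) = f(1) / r
f(1) = 4427
f(2) = 4427 / 2
= 2213.5 occurrences


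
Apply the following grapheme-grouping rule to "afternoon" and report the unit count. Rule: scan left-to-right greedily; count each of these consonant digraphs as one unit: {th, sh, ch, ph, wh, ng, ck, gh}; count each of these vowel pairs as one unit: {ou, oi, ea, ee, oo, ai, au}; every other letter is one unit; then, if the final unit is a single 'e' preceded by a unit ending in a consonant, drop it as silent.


Word: "afternoon" (9 letters)
Left-to-right scan:
  (1) 'a' (letter)
  (2) 'f' (letter)
  (3) 't' (letter)
  (4) 'e' (letter)
  (5) 'r' (letter)
  (6) 'n' (letter)
  (7) 'oo' (vowel-pair)
  (8) 'n' (letter)
Units from scan: 8
Sound units = 8 units


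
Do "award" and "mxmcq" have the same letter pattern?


Pattern of "award": [0, 1, 0, 2, 3]
Pattern of "mxmcq": [0, 1, 0, 2, 3]
Patterns match
Same pattern = Yes


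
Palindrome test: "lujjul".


Word: "lujjul"
Reversed: "lujjul"
Forward == Backward? lujjul == lujjul
Palindrome = Yes


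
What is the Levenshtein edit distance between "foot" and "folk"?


Word 1: "foot" (length 4)
Word 2: "folk" (length 4)
One optimal edit sequence (insert/delete/substitute each cost 1):
  1. keep 'f'
  2. keep 'o'
  3. substitute 'o' -> 'l'  (+1)
  4. substitute 't' -> 'k'  (+1)
Total edit operations: 2
Edit distance = 2


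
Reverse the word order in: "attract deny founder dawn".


Original: "attract deny founder dawn"
Words (1..n): attract | deny | founder | dawn
Reversed (n..1): dawn | founder | deny | attract
Result = "dawn founder deny attract"


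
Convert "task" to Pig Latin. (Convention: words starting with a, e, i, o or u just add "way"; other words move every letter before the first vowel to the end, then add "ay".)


Word: "task"
Starts with consonant(s) → move to end, add 'ay'
Consonant cluster: "t"
Pig Latin = "asktay"


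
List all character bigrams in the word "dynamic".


Word: "dynamic" (length 7)
Number of bigrams = 7 - 2 + 1 = 6
  Position 0: "dy"
  Position 1: "yn"
  Position 2: "na"
  Position 3: "am"
  Position 4: "mi"
  Position 5: "ic"
Bigrams = "dy", "yn", "na", "am", "mi", "ic"


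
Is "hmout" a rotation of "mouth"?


Word: "mouth", Candidate: "hmout"
Method: check if candidate is substring of word+word
"mouthmouth" contains "hmout"? Yes
Is rotation = Yes


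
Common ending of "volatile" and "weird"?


Word 1: "volatile"
Word 2: "weird"
Comparing from end:
  Pos -1: 'e' != 'd' (stop)
LCS = "" (length 0)


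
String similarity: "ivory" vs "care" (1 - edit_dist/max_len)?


Word 1: "ivory" (length 5)
Word 2: "care" (length 4)
One optimal edit sequence:
  1. delete 'i'  (+1)
  2. substitute 'v' -> 'c'  (+1)
  3. substitute 'o' -> 'a'  (+1)
  4. keep 'r'
  5. substitute 'y' -> 'e'  (+1)
Edit distance = 4
Max length = max(5, 4) = 5
Similarity = 1 - 4/5
= 0.2000


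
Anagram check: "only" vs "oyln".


Word 1: "only" → sorted: lnoy
Word 2: "oyln" → sorted: lnoy
Same letters? lnoy == lnoy
Anagram = Yes


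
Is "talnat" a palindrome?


Word: "talnat"
Reversed: "tanlat"
Forward == Backward? talnat != tanlat
Palindrome = No


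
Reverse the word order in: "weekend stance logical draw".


Original: "weekend stance logical draw"
Words (1..n): weekend | stance | logical | draw
Reversed (n..1): draw | logical | stance | weekend
Result = "draw logical stance weekend"


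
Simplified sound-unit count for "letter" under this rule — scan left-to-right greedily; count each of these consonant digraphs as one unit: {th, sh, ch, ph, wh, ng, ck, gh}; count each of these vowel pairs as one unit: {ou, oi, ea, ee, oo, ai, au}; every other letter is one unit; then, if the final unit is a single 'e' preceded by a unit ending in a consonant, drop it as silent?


Word: "letter" (6 letters)
Left-to-right scan:
  1. 'l' (letter)
  2. 'e' (letter)
  3. 't' (letter)
  4. 't' (letter)
  5. 'e' (letter)
  6. 'r' (letter)
Units from scan: 6
Sound units = 6 units


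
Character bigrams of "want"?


Word: "want" (length 4)
Number of bigrams = 4 - 2 + 1 = 3
  Position 0: "wa"
  Position 1: "an"
  Position 2: "nt"
Bigrams = "wa", "an", "nt"


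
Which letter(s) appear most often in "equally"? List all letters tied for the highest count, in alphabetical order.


Word: "equally"
Letter counts:
  'a': 1
  'e': 1
  'l': 2
  'q': 1
  'u': 1
  'y': 1
Maximum count = 2
Most frequent = 'l' (2 times each)


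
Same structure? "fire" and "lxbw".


Pattern of "fire": [0, 1, 2, 3]
Pattern of "lxbw": [0, 1, 2, 3]
Patterns match
Same pattern = Yes


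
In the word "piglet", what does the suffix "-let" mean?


Suffix: -let
As in: piglet -> pig + -let
Meaning = small


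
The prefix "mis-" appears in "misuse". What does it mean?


Prefix: mis-
As in: misuse -> mis- + use
Meaning = wrongly


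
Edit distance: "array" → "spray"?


Word 1: "array" (length 5)
Word 2: "spray" (length 5)
One optimal edit sequence (insert/delete/substitute each cost 1):
  1. substitute 'a' -> 's'  (+1)
  2. substitute 'r' -> 'p'  (+1)
  3. keep 'r'
  4. keep 'a'
  5. keep 'y'
Total edit operations: 2
Edit distance = 2


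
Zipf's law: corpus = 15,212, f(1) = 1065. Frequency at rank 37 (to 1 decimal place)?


Zipf's law: f(r) = f(1) / r
f(1) = 1065
f(37) = 1065 / 37
= 28.8 occurrences


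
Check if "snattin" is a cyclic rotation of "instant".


Word: "instant", Candidate: "snattin"
Method: check if candidate is substring of word+word
"instantinstant" contains "snattin"? No
Is rotation = No


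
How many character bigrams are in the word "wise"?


Word: "wise" (length 4)
Number of 2-grams = length - 2 + 1 = 4 - 2 + 1
= 3


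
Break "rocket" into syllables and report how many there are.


Word: "rocket"
Syllable breakdown: rock | et
Counting: 2 parts
= 2 syllables


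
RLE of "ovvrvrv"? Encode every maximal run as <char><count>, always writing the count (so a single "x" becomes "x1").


String: "ovvrvrv"
Scanning for consecutive runs:
  'o' x 1
  'v' x 2
  'r' x 1
  'v' x 1
  'r' x 1
  'v' x 1
RLE = "o1v2r1v1r1v1"


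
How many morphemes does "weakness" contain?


Word: "weakness"
Morphemes: weak / -ness
Each morpheme carries meaning
= 2 morphemes


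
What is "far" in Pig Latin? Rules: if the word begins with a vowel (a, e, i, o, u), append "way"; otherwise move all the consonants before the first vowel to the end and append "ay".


Word: "far"
Starts with consonant(s) → move to end, add 'ay'
Consonant cluster: "f"
Pig Latin = "arfay"


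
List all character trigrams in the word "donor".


Word: "donor" (length 5)
Number of trigrams = 5 - 3 + 1 = 3
  Position 0: "don"
  Position 1: "ono"
  Position 2: "nor"
Trigrams = "don", "ono", "nor"


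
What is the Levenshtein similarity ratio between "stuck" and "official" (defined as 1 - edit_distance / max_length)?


Word 1: "stuck" (length 5)
Word 2: "official" (length 8)
One optimal edit sequence:
  1. insert 'o'  (+1)
  2. substitute 's' -> 'f'  (+1)
  3. substitute 't' -> 'f'  (+1)
  4. substitute 'u' -> 'i'  (+1)
  5. keep 'c'
  6. insert 'i'  (+1)
  7. insert 'a'  (+1)
  8. substitute 'k' -> 'l'  (+1)
Edit distance = 7
Max length = max(5, 8) = 8
Similarity = 1 - 7/8
= 0.1250


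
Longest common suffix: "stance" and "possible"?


Word 1: "stance"
Word 2: "possible"
Comparing from end:
  Pos -1: 'e' == 'e'
  Pos -2: 'c' != 'l' (stop)
LCS = "e" (length 1)


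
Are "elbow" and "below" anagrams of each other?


Word 1: "elbow" → sorted: below
Word 2: "below" → sorted: below
Same letters? below == below
Anagram = Yes


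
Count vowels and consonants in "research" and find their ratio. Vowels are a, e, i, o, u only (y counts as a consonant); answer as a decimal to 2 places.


Word: "research"
Vowels (a,e,i,o,u): 3
Consonants: 5
Ratio = 3/5
= 0.60


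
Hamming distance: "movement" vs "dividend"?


Comparing character by character (same length = 8):
  Pos 0: 'm' vs 'd' !=
  Pos 1: 'o' vs 'i' !=
  Pos 2: 'v' vs 'v' =
  Pos 3: 'e' vs 'i' !=
  Pos 4: 'm' vs 'd' !=
  Pos 5: 'e' vs 'e' =
  Pos 6: 'n' vs 'n' =
  Pos 7: 't' vs 'd' !=
Hamming distance = 5


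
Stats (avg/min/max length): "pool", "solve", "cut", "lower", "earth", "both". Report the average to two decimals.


Lengths: "pool"=4, "solve"=5, "cut"=3, "lower"=5, "earth"=5, "both"=4
Sum = 26, Count = 6
Average = 26/6 = 4.33
= avg=4.33, min=3, max=5


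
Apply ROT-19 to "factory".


Word: "factory"
Shift: 19
Each letter → (letter + shift) mod 26:
  'f' (5) + 19 = 24 → 'y'
  'a' (0) + 19 = 19 → 't'
  'c' (2) + 19 = 21 → 'v'
  't' (19) + 19 = 12 → 'm'
  'o' (14) + 19 = 7 → 'h'
  'r' (17) + 19 = 10 → 'k'
  'y' (24) + 19 = 17 → 'r'
Result = "ytvmhkr"


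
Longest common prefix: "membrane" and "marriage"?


Word 1: "membrane"
Word 2: "marriage"
Comparing from start:
  Pos 0: 'm' == 'm'
  Pos 1: 'e' != 'a' (stop)
LCP = "m" (length 1)


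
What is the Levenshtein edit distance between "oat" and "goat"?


Word 1: "oat" (length 3)
Word 2: "goat" (length 4)
One optimal edit sequence (insert/delete/substitute each cost 1):
  1. insert 'g'  (+1)
  2. keep 'o'
  3. keep 'a'
  4. keep 't'
Total edit operations: 1
Edit distance = 1


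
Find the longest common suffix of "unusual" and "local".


Word 1: "unusual"
Word 2: "local"
Comparing from end:
  Pos -1: 'l' == 'l'
  Pos -2: 'a' == 'a'
  Pos -3: 'u' != 'c' (stop)
LCS = "al" (length 2)


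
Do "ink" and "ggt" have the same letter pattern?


Pattern of "ink": [0, 1, 2]
Pattern of "ggt": [0, 0, 1]
Patterns do not match
Same pattern = No


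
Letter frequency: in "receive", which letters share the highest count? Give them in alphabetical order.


Word: "receive"
Letter counts:
  'c': 1
  'e': 3
  'i': 1
  'r': 1
  'v': 1
Maximum count = 3
Most frequent = 'e' (3 times each)


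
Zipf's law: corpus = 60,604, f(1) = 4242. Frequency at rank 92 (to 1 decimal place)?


Zipf's law: f(r) = f(1) / r
f(1) = 4242
f(92) = 4242 / 92
= 46.1 occurrences


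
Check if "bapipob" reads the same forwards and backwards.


Word: "bapipob"
Reversed: "bopipab"
Forward == Backward? bapipob != bopipab
Palindrome = No


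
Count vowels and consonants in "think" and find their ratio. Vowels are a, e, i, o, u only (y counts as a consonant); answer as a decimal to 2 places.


Word: "think"
Vowels (a,e,i,o,u): 1
Consonants: 4
Ratio = 1/4
= 0.25


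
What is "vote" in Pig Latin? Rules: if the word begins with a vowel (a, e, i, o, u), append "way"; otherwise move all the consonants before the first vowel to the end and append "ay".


Word: "vote"
Starts with consonant(s) → move to end, add 'ay'
Consonant cluster: "v"
Pig Latin = "otevay"


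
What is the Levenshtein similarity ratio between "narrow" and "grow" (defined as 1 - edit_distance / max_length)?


Word 1: "narrow" (length 6)
Word 2: "grow" (length 4)
One optimal edit sequence:
  1. delete 'n'  (+1)
  2. delete 'a'  (+1)
  3. substitute 'r' -> 'g'  (+1)
  4. keep 'r'
  5. keep 'o'
  6. keep 'w'
Edit distance = 3
Max length = max(6, 4) = 6
Similarity = 1 - 3/6
= 0.5000


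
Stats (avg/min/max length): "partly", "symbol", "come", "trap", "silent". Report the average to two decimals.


Lengths: "partly"=6, "symbol"=6, "come"=4, "trap"=4, "silent"=6
Sum = 26, Count = 5
Average = 26/5 = 5.20
= avg=5.20, min=4, max=6


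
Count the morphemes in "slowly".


Word: "slowly"
Morphemes: slow | -ly
Each morpheme carries meaning
= 2 morphemes


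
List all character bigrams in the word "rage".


Word: "rage" (length 4)
Number of bigrams = 4 - 2 + 1 = 3
  Position 0: "ra"
  Position 1: "ag"
  Position 2: "ge"
Bigrams = "ra", "ag", "ge"


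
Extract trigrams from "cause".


Word: "cause" (length 5)
Number of trigrams = 5 - 3 + 1 = 3
  Position 0: "cau"
  Position 1: "aus"
  Position 2: "use"
Trigrams = "cau", "aus", "use"


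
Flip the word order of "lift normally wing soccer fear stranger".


Original: "lift normally wing soccer fear stranger"
Words (1..n): lift | normally | wing | soccer | fear | stranger
Reversed (n..1): stranger | fear | soccer | wing | normally | lift
Result = "stranger fear soccer wing normally lift"


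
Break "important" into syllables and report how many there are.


Word: "important"
Syllable breakdown: im · por · tant
Counting: 3 parts
= 3 syllables


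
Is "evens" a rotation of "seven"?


Word: "seven", Candidate: "evens"
Method: check if candidate is substring of word+word
"sevenseven" contains "evens"? Yes
Is rotation = Yes


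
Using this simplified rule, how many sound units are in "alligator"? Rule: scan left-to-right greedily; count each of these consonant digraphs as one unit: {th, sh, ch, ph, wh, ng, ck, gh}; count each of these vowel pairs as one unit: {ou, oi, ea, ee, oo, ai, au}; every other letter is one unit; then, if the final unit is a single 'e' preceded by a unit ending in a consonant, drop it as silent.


Word: "alligator" (9 letters)
Left-to-right scan:
  1. 'a' (letter)
  2. 'l' (letter)
  3. 'l' (letter)
  4. 'i' (letter)
  5. 'g' (letter)
  6. 'a' (letter)
  7. 't' (letter)
  8. 'o' (letter)
  9. 'r' (letter)
Units from scan: 9
Sound units = 9 units


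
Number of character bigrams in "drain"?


Word: "drain" (length 5)
Number of 2-grams = length - 2 + 1 = 5 - 2 + 1
= 4


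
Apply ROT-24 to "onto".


Word: "onto"
Shift: 24
Each letter → (letter + shift) mod 26:
  'o' (14) + 24 = 12 → 'm'
  'n' (13) + 24 = 11 → 'l'
  't' (19) + 24 = 17 → 'r'
  'o' (14) + 24 = 12 → 'm'
Result = "mlrm"


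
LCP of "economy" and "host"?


Word 1: "economy"
Word 2: "host"
Comparing from start:
  Pos 0: 'e' != 'h' (stop)
LCP = "" (length 0)


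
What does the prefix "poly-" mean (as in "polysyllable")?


Prefix: poly-
As in: polysyllable -> poly- + syllable
Meaning = many


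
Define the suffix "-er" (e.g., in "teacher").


Suffix: -er
Example: teacher = teach + -er
Meaning = one who / more


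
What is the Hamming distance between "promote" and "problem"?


Comparing character by character (same length = 7):
  Pos 0: 'p' vs 'p' =
  Pos 1: 'r' vs 'r' =
  Pos 2: 'o' vs 'o' =
  Pos 3: 'm' vs 'b' !=
  Pos 4: 'o' vs 'l' !=
  Pos 5: 't' vs 'e' !=
  Pos 6: 'e' vs 'm' !=
Hamming distance = 4


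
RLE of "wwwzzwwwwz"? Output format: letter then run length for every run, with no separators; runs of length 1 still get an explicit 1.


String: "wwwzzwwwwz"
Scanning for consecutive runs:
  'w' x 3
  'z' x 2
  'w' x 4
  'z' x 1
RLE = "w3z2w4z1"


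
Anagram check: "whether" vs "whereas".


Word 1: "whether" → sorted: eehhrtw
Word 2: "whereas" → sorted: aeehrsw
Same letters? eehhrtw != aeehrsw
Anagram = No


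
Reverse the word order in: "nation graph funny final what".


Original: "nation graph funny final what"
Words (1..n): nation | graph | funny | final | what
Reversed (n..1): what | final | funny | graph | nation
Result = "what final funny graph nation"


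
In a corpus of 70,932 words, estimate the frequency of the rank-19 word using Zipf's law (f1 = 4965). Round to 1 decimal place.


Zipf's law: f(r) = f(1) / r
f(1) = 4965
f(19) = 4965 / 19
= 261.3 occurrences


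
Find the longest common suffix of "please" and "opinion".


Word 1: "please"
Word 2: "opinion"
Comparing from end:
  Pos -1: 'e' != 'n' (stop)
LCS = "" (length 0)


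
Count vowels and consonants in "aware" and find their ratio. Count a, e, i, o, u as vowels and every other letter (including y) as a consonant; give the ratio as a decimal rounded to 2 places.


Word: "aware"
Vowels (a,e,i,o,u): 3
Consonants: 2
Ratio = 3/2
= 1.50


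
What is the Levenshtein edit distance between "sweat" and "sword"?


Word 1: "sweat" (length 5)
Word 2: "sword" (length 5)
One optimal edit sequence (insert/delete/substitute each cost 1):
  1. keep 's'
  2. keep 'w'
  3. substitute 'e' -> 'o'  (+1)
  4. substitute 'a' -> 'r'  (+1)
  5. substitute 't' -> 'd'  (+1)
Total edit operations: 3
Edit distance = 3


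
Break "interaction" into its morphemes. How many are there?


Word: "interaction"
Morphemes: inter- + act + -ion
Each morpheme carries meaning
= 3 morphemes


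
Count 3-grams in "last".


Word: "last" (length 4)
Number of 3-grams = length - 3 + 1 = 4 - 3 + 1
= 2


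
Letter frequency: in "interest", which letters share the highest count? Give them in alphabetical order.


Word: "interest"
Letter counts:
  'e': 2
  'i': 1
  'n': 1
  'r': 1
  's': 1
  't': 2
Maximum count = 2
Most frequent = 'e', 't' (2 times each)


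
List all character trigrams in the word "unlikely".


Word: "unlikely" (length 8)
Number of trigrams = 8 - 3 + 1 = 6
  Position 0: "unl"
  Position 1: "nli"
  Position 2: "lik"
  Position 3: "ike"
  Position 4: "kel"
  Position 5: "ely"
Trigrams = "unl", "nli", "lik", "ike", "kel", "ely"


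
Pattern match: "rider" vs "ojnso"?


Pattern of "rider": [0, 1, 2, 3, 0]
Pattern of "ojnso": [0, 1, 2, 3, 0]
Patterns match
Same pattern = Yes


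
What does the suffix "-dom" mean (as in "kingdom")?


Suffix: -dom
As in: kingdom -> king + -dom
Meaning = state / realm
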